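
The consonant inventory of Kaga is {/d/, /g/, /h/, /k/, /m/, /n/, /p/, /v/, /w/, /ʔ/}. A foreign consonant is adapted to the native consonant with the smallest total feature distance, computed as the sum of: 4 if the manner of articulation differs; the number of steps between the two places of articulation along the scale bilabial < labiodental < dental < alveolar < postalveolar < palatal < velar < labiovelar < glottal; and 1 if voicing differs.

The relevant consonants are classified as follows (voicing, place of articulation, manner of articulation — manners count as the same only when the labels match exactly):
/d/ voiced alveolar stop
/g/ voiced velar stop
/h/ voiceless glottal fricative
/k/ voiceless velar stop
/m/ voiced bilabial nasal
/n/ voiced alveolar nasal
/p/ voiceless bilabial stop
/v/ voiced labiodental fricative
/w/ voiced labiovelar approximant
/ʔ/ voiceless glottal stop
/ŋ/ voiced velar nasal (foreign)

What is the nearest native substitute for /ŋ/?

n

/n/ is closest: same manner (nasal), place distance 3 (velar→alveolar), same voicing; total 3. Next closest is /g/ at distance 4.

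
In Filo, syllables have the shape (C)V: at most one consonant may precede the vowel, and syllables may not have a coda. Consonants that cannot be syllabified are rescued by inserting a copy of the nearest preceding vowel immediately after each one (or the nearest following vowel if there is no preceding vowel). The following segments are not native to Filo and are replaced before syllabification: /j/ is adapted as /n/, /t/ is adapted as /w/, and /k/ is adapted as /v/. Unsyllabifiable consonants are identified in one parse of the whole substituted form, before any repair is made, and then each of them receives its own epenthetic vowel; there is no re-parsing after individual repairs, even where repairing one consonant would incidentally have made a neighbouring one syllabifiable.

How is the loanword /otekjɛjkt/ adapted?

Substitution: /t/ → /w/, /k/ → /v/, /j/ → /n/, giving /owevnɛnvw/.
Syllabifying with onset maximization leaves /v/, /n/, /v/, /w/ stranded (no codas are permitted; onsets are limited to one consonant).
Inserting the epenthetic vowel yields /v/ → /ve/, /n/ → /nɛ/, /v/ → /vɛ/, /w/ → /wɛ/.

owevenɛnɛvɛwɛ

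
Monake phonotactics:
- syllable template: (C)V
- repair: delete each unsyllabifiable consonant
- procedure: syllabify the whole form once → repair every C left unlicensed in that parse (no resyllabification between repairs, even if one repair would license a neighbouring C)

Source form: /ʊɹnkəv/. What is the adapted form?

ʊkə

Under (C)V, the unsyllabifiable consonants are /ɹ/, /n/, /v/ (no codas are permitted; onsets are limited to one consonant).
Deletion applies to /ɹ/, /n/, /v/.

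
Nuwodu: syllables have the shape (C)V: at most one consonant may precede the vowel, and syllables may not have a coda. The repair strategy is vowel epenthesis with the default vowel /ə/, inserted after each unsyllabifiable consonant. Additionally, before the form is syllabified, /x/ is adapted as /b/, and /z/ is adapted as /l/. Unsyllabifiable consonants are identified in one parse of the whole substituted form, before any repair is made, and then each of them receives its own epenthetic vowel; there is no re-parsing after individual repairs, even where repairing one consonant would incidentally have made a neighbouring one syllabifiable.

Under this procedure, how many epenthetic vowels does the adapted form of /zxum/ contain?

After substitution the input is /lbum/.
The unsyllabifiable consonants are /l/, /m/; each receives one epenthetic vowel.

2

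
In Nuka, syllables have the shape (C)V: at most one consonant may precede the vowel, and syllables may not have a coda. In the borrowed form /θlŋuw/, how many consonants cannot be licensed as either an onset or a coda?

Syllabifying with onset maximization leaves /θ/, /l/, /w/ stranded (no codas are permitted; onsets are limited to one consonant).

3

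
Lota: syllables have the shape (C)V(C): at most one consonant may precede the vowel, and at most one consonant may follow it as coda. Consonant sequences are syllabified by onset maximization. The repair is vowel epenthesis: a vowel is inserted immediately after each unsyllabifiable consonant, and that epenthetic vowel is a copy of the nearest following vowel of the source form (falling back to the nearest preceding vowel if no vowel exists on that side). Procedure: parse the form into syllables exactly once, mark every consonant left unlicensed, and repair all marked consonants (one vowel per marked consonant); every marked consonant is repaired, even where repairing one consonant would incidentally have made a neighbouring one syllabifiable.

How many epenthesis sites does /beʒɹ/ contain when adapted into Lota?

1

The unsyllabifiable consonants are /ɹ/; each receives one epenthetic vowel.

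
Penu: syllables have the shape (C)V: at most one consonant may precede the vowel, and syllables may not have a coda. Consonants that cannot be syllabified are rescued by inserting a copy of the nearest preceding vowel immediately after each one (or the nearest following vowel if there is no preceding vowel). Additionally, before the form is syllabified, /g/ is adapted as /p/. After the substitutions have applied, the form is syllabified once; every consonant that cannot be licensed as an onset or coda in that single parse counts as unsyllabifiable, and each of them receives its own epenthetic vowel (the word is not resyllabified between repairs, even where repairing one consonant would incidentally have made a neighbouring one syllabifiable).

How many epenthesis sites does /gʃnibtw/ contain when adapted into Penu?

5

After substitution the input is /pʃnibtw/.
The unsyllabifiable consonants are /p/, /ʃ/, /b/, /t/, /w/; each receives one epenthetic vowel.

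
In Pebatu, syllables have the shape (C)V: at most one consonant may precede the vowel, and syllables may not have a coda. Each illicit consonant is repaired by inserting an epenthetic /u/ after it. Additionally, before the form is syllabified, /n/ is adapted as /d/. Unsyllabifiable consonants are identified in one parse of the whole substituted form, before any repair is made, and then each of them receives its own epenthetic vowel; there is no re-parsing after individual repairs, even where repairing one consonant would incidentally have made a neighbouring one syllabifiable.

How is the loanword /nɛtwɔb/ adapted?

Substitution: /n/ → /d/, giving /dɛtwɔb/.
Under (C)V, the unsyllabifiable consonants are /t/, /b/ (no codas are permitted; onsets are limited to one consonant).
Epenthesis after each stranded consonant: /t/ → /tu/, /b/ → /bu/.

dɛtuwɔbu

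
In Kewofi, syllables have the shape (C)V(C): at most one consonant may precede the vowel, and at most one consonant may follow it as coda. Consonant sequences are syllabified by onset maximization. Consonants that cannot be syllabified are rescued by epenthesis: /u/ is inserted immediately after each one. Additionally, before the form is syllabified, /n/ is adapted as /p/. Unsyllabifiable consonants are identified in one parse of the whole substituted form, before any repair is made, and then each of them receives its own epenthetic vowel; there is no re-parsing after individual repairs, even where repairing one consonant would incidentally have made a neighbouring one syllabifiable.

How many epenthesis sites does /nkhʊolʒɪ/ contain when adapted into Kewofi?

After substitution the input is /pkhʊolʒɪ/.
The unsyllabifiable consonants are /p/, /k/; each receives one epenthetic vowel.

2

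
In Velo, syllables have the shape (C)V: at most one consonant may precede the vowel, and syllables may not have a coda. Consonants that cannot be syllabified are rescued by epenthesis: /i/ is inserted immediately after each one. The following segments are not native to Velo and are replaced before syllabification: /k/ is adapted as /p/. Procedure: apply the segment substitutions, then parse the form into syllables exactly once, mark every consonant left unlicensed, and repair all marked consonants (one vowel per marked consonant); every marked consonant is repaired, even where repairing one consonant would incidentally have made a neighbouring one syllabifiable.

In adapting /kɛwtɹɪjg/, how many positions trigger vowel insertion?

After substitution the input is /pɛwtɹɪjg/.
The unsyllabifiable consonants are /w/, /t/, /j/, /g/; each receives one epenthetic vowel.

4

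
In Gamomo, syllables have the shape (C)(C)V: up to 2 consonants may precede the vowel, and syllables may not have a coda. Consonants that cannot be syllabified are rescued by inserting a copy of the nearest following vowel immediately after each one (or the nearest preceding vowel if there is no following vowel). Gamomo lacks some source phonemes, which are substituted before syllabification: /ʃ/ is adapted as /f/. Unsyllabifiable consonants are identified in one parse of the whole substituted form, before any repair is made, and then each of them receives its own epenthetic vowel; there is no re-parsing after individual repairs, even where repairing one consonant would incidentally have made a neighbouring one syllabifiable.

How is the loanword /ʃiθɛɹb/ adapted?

Substitution: /ʃ/ → /f/, giving /fiθɛɹb/.
The consonants /ɹ/, /b/ cannot be parsed into a legal (C)(C)V syllable (no codas are permitted; onsets may contain at most 2 consonants).
Epenthesis after each stranded consonant: /ɹ/ → /ɹɛ/, /b/ → /bɛ/.

fiθɛɹɛbɛ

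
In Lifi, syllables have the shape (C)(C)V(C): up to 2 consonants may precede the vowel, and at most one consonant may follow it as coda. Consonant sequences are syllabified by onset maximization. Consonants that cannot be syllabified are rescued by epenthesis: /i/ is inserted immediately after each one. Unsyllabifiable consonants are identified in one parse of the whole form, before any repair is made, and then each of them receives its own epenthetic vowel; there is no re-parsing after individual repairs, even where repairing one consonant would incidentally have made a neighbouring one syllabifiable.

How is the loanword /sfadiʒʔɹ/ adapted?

The consonants /ʔ/, /ɹ/ cannot be parsed into a legal (C)(C)V(C) syllable (at most one coda consonant is licensed; onsets may contain at most 2 consonants).
Epenthesis after each stranded consonant: /ʔ/ → /ʔi/, /ɹ/ → /ɹi/.

sfadiʒʔiɹi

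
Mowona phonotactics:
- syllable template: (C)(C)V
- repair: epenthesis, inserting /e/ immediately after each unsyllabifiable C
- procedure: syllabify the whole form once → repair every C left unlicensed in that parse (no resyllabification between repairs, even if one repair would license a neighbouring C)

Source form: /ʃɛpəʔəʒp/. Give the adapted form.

ʃɛpəʔəʒepe

Syllabifying with onset maximization leaves /ʒ/, /p/ stranded (no codas are permitted; onsets may contain at most 2 consonants).
Inserting the epenthetic vowel yields /ʒ/ → /ʒe/, /p/ → /pe/.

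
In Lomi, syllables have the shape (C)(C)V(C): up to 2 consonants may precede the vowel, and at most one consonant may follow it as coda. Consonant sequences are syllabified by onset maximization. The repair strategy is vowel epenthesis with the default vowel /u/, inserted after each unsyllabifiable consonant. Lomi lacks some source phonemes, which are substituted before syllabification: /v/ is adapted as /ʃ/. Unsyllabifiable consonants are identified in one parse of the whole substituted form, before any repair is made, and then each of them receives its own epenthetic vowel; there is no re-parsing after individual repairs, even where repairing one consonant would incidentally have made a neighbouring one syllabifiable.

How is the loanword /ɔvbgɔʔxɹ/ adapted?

ɔʃbgɔʔxuɹu

Substitution: /v/ → /ʃ/, giving /ɔʃbgɔʔxɹ/.
Under (C)(C)V(C), the unsyllabifiable consonants are /x/, /ɹ/ (at most one coda consonant is licensed; onsets may contain at most 2 consonants).
Epenthesis after each stranded consonant: /x/ → /xu/, /ɹ/ → /ɹu/.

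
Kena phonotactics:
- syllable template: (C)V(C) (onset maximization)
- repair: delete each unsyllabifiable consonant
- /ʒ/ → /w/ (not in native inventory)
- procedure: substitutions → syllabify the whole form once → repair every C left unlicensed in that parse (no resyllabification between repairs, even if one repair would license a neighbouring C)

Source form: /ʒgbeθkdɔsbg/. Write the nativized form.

Substitution: /ʒ/ → /w/, giving /wgbeθkdɔsbg/.
Under (C)V(C), the unsyllabifiable consonants are /w/, /g/, /k/, /b/, /g/ (at most one coda consonant is licensed; onsets are limited to one consonant).
Each unlicensed consonant is deleted: /w/, /g/, /k/, /b/, /g/.

beθdɔs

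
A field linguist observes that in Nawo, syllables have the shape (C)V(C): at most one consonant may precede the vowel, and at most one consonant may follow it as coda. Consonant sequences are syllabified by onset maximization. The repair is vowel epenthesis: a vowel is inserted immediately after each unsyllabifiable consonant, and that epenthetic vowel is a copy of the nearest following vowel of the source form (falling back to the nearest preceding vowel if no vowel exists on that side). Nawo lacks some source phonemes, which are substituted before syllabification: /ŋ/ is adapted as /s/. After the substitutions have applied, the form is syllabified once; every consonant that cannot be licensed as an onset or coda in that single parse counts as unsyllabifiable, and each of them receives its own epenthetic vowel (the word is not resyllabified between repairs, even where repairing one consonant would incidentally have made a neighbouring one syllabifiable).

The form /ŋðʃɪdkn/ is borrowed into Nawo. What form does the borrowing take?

Substitution: /ŋ/ → /s/, giving /sðʃɪdkn/.
The consonants /s/, /ð/, /k/, /n/ cannot be parsed into a legal (C)V(C) syllable (at most one coda consonant is licensed; onsets are limited to one consonant).
Inserting the epenthetic vowel yields /s/ → /sɪ/, /ð/ → /ðɪ/, /k/ → /kɪ/, /n/ → /nɪ/.

sɪðɪʃɪdkɪnɪ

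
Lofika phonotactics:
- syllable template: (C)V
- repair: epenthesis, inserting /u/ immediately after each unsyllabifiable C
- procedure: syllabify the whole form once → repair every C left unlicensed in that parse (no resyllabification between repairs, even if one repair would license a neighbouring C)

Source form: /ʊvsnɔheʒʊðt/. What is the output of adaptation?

ʊvusunɔheʒʊðutu

Syllabifying with onset maximization leaves /v/, /s/, /ð/, /t/ stranded (no codas are permitted; onsets are limited to one consonant).
Epenthesis after each stranded consonant: /v/ → /vu/, /s/ → /su/, /ð/ → /ðu/, /t/ → /tu/.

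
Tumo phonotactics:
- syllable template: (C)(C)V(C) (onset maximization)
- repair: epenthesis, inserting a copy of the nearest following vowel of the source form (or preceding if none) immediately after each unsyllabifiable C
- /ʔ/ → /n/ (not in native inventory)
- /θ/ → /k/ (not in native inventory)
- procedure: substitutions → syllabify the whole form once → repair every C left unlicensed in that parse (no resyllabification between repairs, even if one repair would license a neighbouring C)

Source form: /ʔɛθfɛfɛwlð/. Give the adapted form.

Substitution: /ʔ/ → /n/, /θ/ → /k/, giving /nɛkfɛfɛwlð/.
The consonants /l/, /ð/ cannot be parsed into a legal (C)(C)V(C) syllable (at most one coda consonant is licensed; onsets may contain at most 2 consonants).
Inserting the epenthetic vowel yields /l/ → /lɛ/, /ð/ → /ðɛ/.

nɛkfɛfɛwlɛðɛ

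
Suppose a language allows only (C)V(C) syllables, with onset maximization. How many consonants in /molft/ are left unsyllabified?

Under (C)V(C), the unsyllabifiable consonants are /f/, /t/ (at most one coda consonant is licensed; onsets are limited to one consonant).

2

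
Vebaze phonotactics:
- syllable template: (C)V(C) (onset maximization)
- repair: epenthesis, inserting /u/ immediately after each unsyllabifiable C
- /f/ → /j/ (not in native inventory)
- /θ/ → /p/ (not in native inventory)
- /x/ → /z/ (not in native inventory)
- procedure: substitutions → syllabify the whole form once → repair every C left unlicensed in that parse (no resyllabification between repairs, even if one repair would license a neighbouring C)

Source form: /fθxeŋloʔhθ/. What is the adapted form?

jupuzeŋloʔhupu

Substitution: /f/ → /j/, /θ/ → /p/, /x/ → /z/, giving /jpzeŋloʔhp/.
The consonants /j/, /p/, /h/, /p/ cannot be parsed into a legal (C)V(C) syllable (at most one coda consonant is licensed; onsets are limited to one consonant).
Inserting the epenthetic vowel yields /j/ → /ju/, /p/ → /pu/, /h/ → /hu/, /p/ → /pu/.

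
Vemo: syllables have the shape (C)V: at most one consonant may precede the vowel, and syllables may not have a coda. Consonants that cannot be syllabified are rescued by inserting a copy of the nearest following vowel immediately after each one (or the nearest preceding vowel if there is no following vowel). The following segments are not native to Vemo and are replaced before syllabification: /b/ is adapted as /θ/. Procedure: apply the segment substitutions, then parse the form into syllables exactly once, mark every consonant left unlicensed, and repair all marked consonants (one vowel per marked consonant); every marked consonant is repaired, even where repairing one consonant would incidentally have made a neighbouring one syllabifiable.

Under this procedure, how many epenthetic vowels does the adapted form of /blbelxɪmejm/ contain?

5

After substitution the input is /θlθelxɪmejm/.
The unsyllabifiable consonants are /θ/, /l/, /l/, /j/, /m/; each receives one epenthetic vowel.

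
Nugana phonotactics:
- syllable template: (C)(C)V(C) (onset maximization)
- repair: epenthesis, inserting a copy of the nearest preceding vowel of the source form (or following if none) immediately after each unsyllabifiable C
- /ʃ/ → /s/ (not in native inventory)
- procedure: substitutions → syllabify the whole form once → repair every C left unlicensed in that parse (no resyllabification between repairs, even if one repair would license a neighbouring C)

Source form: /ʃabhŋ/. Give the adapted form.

sabhaŋa

Substitution: /ʃ/ → /s/, giving /sabhŋ/.
Under (C)(C)V(C), the unsyllabifiable consonants are /h/, /ŋ/ (at most one coda consonant is licensed; onsets may contain at most 2 consonants).
Each unlicensed consonant becomes the onset of a new syllable: /h/ → /ha/, /ŋ/ → /ŋa/.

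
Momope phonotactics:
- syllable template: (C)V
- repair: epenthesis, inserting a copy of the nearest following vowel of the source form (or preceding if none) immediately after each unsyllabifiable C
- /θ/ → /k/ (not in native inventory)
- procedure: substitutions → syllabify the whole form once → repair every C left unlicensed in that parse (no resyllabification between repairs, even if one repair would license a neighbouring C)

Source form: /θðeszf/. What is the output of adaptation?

Substitution: /θ/ → /k/, giving /kðeszf/.
Under (C)V, the unsyllabifiable consonants are /k/, /s/, /z/, /f/ (no codas are permitted; onsets are limited to one consonant).
Each unlicensed consonant becomes the onset of a new syllable: /k/ → /ke/, /s/ → /se/, /z/ → /ze/, /f/ → /fe/.

keðesezefe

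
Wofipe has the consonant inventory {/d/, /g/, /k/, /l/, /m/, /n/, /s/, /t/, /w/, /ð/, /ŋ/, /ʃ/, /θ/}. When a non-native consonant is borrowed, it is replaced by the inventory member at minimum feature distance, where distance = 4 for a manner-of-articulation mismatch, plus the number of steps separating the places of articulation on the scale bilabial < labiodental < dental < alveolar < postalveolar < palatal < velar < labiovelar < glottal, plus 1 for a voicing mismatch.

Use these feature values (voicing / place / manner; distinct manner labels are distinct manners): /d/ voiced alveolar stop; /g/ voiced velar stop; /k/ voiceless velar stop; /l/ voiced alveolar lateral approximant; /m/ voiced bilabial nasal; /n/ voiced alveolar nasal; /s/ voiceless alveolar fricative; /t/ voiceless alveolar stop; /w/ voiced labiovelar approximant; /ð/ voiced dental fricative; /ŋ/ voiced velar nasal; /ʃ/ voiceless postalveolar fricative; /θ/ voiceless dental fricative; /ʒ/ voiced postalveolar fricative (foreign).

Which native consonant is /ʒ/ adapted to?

ʃ

/ʃ/ is closest: same manner (fricative), place distance 0 (postalveolar→postalveolar), voicing differs (+1); total 1. Next closest is /s/ at distance 2.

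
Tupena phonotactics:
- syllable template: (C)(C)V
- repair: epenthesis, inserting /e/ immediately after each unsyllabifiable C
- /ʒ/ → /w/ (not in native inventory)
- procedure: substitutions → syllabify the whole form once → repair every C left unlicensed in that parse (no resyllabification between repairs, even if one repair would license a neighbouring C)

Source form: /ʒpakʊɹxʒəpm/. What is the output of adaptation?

Substitution: /ʒ/ → /w/, giving /wpakʊɹxwəpm/.
Under (C)(C)V, the unsyllabifiable consonants are /ɹ/, /p/, /m/ (no codas are permitted; onsets may contain at most 2 consonants).
Inserting the epenthetic vowel yields /ɹ/ → /ɹe/, /p/ → /pe/, /m/ → /me/.

wpakʊɹexwəpeme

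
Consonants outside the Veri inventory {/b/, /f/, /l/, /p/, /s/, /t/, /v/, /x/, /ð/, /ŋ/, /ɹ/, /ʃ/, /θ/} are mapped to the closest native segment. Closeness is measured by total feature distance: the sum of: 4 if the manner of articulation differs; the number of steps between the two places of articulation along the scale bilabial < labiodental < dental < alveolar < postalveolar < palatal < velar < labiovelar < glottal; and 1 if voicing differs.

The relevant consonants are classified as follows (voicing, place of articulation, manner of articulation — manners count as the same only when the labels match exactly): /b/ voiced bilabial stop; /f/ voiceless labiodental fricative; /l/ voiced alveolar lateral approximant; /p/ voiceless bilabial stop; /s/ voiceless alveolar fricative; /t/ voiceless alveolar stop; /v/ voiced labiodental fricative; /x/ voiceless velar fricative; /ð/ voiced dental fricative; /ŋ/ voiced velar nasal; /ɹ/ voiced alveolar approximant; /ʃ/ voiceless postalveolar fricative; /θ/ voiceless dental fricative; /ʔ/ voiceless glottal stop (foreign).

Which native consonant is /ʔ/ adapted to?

/t/ is closest: same manner (stop), place distance 5 (glottal→alveolar), same voicing; total 5. Next closest is /x/ at distance 6.

t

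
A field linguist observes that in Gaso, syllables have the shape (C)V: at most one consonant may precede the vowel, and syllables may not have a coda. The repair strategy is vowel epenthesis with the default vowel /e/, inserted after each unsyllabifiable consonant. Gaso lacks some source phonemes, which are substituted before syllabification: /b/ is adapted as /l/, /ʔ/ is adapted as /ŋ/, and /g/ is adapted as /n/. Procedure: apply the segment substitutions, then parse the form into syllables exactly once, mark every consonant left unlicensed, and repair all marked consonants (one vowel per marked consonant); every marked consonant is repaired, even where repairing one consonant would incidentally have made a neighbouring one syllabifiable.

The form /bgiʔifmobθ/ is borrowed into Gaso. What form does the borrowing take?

Substitution: /b/ → /l/, /g/ → /n/, /ʔ/ → /ŋ/, giving /lniŋifmolθ/.
Under (C)V, the unsyllabifiable consonants are /l/, /f/, /l/, /θ/ (no codas are permitted; onsets are limited to one consonant).
Epenthesis after each stranded consonant: /l/ → /le/, /f/ → /fe/, /l/ → /le/, /θ/ → /θe/.

leniŋifemoleθe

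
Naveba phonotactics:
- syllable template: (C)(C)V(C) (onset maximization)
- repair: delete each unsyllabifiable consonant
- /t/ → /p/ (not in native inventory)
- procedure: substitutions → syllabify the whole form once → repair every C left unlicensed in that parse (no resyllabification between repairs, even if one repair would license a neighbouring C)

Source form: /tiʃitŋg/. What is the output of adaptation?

piʃip

Substitution: /t/ → /p/, giving /piʃipŋg/.
The consonants /ŋ/, /g/ cannot be parsed into a legal (C)(C)V(C) syllable (at most one coda consonant is licensed; onsets may contain at most 2 consonants).
Each unlicensed consonant is deleted: /ŋ/, /g/.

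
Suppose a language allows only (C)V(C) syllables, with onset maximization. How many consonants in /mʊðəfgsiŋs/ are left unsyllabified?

2

The consonants /g/, /s/ cannot be parsed into a legal (C)V(C) syllable (at most one coda consonant is licensed; onsets are limited to one consonant).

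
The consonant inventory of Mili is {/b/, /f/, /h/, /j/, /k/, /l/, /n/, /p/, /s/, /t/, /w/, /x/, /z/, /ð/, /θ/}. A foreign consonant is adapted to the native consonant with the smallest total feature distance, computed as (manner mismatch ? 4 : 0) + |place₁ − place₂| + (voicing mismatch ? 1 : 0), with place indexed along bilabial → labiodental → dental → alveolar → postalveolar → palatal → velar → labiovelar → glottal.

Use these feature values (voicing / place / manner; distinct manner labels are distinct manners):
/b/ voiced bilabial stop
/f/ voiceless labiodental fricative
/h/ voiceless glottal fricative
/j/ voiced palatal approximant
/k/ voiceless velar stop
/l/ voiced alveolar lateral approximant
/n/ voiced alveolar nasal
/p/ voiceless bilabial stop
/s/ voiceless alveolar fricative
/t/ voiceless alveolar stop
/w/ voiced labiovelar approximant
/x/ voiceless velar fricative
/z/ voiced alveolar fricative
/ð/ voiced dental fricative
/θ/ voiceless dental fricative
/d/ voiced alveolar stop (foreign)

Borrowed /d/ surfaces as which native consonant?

t

/t/ is closest: same manner (stop), place distance 0 (alveolar→alveolar), voicing differs (+1); total 1. Next closest is /b/ at distance 3.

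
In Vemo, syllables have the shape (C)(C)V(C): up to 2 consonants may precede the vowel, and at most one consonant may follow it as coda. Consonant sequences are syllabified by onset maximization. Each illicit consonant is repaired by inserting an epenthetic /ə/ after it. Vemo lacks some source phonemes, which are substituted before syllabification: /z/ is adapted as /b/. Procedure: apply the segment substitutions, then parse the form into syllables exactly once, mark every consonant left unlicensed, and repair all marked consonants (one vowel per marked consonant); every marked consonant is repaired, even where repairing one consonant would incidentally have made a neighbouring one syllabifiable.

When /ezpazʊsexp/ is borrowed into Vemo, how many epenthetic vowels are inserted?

1

After substitution the input is /ebpabʊsexp/.
The unsyllabifiable consonants are /p/; each receives one epenthetic vowel.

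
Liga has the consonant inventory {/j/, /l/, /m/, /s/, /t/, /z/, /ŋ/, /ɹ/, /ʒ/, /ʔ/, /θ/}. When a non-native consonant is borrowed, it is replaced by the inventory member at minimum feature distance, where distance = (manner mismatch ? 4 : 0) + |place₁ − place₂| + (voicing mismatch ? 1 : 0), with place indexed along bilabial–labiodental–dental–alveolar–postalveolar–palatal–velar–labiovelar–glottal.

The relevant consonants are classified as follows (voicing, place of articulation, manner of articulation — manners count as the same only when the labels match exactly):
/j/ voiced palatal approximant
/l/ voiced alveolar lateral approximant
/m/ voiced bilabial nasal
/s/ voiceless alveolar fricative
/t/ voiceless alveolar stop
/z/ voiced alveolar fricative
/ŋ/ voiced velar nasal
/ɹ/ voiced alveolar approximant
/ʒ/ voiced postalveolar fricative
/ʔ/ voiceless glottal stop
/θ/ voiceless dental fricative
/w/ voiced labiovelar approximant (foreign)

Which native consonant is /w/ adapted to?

j

/j/ is closest: same manner (approximant), place distance 2 (labiovelar→palatal), same voicing; total 2. Next closest is /ɹ/ at distance 4.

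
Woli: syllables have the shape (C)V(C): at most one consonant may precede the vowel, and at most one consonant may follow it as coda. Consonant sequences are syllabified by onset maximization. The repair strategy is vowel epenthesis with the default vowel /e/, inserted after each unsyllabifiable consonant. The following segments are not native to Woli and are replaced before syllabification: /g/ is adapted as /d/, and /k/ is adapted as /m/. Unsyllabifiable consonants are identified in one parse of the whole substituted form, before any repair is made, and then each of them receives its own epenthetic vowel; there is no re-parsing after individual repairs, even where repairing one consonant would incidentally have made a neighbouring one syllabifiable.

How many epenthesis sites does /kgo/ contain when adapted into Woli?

1

After substitution the input is /mdo/.
The unsyllabifiable consonants are /m/; each receives one epenthetic vowel.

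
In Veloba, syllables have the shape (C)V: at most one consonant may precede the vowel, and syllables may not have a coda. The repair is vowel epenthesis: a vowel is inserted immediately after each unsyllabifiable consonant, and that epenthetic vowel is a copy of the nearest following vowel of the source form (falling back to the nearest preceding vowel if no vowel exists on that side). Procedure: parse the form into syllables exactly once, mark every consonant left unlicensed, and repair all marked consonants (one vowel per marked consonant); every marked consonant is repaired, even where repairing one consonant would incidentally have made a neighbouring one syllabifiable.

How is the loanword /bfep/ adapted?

Syllabifying with onset maximization leaves /b/, /p/ stranded (no codas are permitted; onsets are limited to one consonant).
Inserting the epenthetic vowel yields /b/ → /be/, /p/ → /pe/.

befepe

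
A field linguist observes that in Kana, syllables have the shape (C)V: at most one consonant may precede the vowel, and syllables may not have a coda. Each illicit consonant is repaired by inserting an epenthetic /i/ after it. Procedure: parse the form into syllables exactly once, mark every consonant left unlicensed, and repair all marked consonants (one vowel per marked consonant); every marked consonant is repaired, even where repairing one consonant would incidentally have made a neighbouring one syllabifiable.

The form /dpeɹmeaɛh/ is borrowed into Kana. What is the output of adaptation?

dipeɹimeaɛhi

Syllabifying with onset maximization leaves /d/, /ɹ/, /h/ stranded (no codas are permitted; onsets are limited to one consonant).
Each unlicensed consonant becomes the onset of a new syllable: /d/ → /di/, /ɹ/ → /ɹi/, /h/ → /hi/.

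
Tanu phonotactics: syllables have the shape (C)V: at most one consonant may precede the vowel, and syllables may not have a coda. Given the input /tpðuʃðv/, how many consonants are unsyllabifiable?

5

Syllabifying with onset maximization leaves /t/, /p/, /ʃ/, /ð/, /v/ stranded (no codas are permitted; onsets are limited to one consonant).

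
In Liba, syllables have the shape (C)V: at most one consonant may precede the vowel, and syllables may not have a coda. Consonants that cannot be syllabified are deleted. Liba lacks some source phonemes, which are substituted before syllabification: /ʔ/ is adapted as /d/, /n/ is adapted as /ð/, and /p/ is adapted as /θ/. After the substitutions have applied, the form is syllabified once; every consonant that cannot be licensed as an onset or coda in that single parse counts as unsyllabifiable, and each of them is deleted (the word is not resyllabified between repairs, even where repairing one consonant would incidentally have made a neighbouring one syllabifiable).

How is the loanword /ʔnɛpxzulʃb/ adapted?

ðɛzu

Substitution: /ʔ/ → /d/, /n/ → /ð/, /p/ → /θ/, giving /dðɛθxzulʃb/.
Syllabifying with onset maximization leaves /d/, /θ/, /x/, /l/, /ʃ/, /b/ stranded (no codas are permitted; onsets are limited to one consonant).
Each unlicensed consonant is deleted: /d/, /θ/, /x/, /l/, /ʃ/, /b/.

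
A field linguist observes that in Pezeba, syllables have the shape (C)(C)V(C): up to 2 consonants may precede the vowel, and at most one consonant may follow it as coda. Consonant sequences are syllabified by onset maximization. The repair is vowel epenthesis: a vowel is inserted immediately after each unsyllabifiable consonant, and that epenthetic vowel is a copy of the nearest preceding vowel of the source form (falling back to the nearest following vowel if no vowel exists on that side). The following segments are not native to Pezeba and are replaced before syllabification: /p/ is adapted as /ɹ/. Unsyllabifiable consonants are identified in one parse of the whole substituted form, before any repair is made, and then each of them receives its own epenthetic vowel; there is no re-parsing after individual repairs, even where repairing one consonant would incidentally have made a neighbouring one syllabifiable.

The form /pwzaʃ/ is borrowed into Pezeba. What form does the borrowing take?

Substitution: /p/ → /ɹ/, giving /ɹwzaʃ/.
Syllabifying with onset maximization leaves /ɹ/ stranded (at most one coda consonant is licensed; onsets may contain at most 2 consonants).
Epenthesis after each stranded consonant: /ɹ/ → /ɹa/.

ɹawzaʃ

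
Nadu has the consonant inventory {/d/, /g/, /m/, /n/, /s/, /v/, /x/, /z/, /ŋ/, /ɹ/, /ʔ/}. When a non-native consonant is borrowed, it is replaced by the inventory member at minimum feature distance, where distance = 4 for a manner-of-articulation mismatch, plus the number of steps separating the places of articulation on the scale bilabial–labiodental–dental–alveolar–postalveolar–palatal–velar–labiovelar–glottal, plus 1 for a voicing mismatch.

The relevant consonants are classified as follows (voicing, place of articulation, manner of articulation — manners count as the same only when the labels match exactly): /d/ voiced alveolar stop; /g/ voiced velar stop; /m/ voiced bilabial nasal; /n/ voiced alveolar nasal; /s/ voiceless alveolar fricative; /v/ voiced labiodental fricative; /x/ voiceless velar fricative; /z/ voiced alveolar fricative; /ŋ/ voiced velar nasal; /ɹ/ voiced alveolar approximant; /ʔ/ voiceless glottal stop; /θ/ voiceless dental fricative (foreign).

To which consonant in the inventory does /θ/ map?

/s/ is closest: same manner (fricative), place distance 1 (dental→alveolar), same voicing; total 1. Next closest is /v/ at distance 2.

s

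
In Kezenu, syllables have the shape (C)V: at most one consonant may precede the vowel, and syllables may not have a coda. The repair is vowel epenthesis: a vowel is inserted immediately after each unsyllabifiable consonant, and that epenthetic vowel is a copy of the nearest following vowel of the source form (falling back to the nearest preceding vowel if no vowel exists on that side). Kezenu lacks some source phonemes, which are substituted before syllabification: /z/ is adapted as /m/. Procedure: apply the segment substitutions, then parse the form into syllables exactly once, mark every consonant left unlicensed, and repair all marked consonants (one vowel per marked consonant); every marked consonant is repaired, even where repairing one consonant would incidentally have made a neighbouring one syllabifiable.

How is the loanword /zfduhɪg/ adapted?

mufuduhɪgɪ

Substitution: /z/ → /m/, giving /mfduhɪg/.
The consonants /m/, /f/, /g/ cannot be parsed into a legal (C)V syllable (no codas are permitted; onsets are limited to one consonant).
Epenthesis after each stranded consonant: /m/ → /mu/, /f/ → /fu/, /g/ → /gɪ/.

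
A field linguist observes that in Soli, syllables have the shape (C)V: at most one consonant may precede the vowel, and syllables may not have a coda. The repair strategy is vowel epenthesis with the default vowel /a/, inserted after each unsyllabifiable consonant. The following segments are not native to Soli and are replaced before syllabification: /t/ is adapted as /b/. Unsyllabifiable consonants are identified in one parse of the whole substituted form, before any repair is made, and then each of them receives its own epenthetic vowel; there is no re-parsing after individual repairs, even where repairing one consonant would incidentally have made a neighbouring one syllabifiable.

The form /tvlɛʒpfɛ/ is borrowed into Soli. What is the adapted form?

bavalɛʒapafɛ

Substitution: /t/ → /b/, giving /bvlɛʒpfɛ/.
Syllabifying with onset maximization leaves /b/, /v/, /ʒ/, /p/ stranded (no codas are permitted; onsets are limited to one consonant).
Each unlicensed consonant becomes the onset of a new syllable: /b/ → /ba/, /v/ → /va/, /ʒ/ → /ʒa/, /p/ → /pa/.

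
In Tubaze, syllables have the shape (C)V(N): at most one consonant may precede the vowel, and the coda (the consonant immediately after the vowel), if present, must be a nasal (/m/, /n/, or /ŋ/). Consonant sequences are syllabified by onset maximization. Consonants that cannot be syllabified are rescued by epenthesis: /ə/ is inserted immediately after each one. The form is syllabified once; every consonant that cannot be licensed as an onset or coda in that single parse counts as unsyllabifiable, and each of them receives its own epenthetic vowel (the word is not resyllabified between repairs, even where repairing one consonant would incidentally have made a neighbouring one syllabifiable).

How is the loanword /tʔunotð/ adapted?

təʔunotəðə

Under (C)V(N), the unsyllabifiable consonants are /t/, /t/, /ð/ (only a nasal (/m/, /n/, or /ŋ/) is licensed in coda position; onsets are limited to one consonant).
Each unlicensed consonant becomes the onset of a new syllable: /t/ → /tə/, /t/ → /tə/, /ð/ → /ðə/.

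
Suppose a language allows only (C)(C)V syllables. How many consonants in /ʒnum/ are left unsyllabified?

1

The consonants /m/ cannot be parsed into a legal (C)(C)V syllable (no codas are permitted; onsets may contain at most 2 consonants).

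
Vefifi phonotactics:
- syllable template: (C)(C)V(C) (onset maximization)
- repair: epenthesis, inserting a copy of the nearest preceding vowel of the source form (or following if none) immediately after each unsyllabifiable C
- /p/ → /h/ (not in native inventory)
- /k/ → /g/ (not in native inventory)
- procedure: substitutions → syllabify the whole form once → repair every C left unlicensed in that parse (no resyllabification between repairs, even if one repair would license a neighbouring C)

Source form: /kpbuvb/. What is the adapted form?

guhbuvbu

Substitution: /k/ → /g/, /p/ → /h/, giving /ghbuvb/.
Under (C)(C)V(C), the unsyllabifiable consonants are /g/, /b/ (at most one coda consonant is licensed; onsets may contain at most 2 consonants).
Inserting the epenthetic vowel yields /g/ → /gu/, /b/ → /bu/.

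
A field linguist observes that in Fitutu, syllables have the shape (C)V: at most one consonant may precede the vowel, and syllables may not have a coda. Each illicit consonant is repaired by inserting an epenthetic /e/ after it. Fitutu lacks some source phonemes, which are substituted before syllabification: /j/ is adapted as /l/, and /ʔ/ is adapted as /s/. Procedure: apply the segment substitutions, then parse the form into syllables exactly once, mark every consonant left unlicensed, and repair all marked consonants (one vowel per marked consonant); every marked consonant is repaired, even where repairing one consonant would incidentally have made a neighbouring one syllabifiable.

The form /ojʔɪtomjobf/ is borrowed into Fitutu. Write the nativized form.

Substitution: /j/ → /l/, /ʔ/ → /s/, giving /olsɪtomlobf/.
The consonants /l/, /m/, /b/, /f/ cannot be parsed into a legal (C)V syllable (no codas are permitted; onsets are limited to one consonant).
Inserting the epenthetic vowel yields /l/ → /le/, /m/ → /me/, /b/ → /be/, /f/ → /fe/.

olesɪtomelobefe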